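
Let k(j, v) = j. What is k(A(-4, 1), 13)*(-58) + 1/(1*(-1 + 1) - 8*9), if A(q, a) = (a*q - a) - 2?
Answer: 29231/72 ≈ 405.99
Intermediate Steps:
A(q, a) = -2 - a + a*q (A(q, a) = (-a + a*q) - 2 = -2 - a + a*q)
k(A(-4, 1), 13)*(-58) + 1/(1*(-1 + 1) - 8*9) = (-2 - 1*1 + 1*(-4))*(-58) + 1/(1*(-1 + 1) - 8*9) = (-2 - 1 - 4)*(-58) + 1/(1*0 - 72) = -7*(-58) + 1/(0 - 72) = 406 + 1/(-72) = 406 - 1/72 = 29231/72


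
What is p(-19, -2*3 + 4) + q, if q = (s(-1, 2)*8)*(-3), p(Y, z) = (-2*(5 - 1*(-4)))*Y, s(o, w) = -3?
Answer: 414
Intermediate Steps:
p(Y, z) = -18*Y (p(Y, z) = (-2*(5 + 4))*Y = (-2*9)*Y = -18*Y)
q = 72 (q = -3*8*(-3) = -24*(-3) = 72)
p(-19, -2*3 + 4) + q = -18*(-19) + 72 = 342 + 72 = 414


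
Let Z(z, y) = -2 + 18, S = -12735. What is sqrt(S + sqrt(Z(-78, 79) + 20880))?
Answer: sqrt(-12735 + 4*sqrt(1306)) ≈ 112.21*I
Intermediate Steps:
Z(z, y) = 16
sqrt(S + sqrt(Z(-78, 79) + 20880)) = sqrt(-12735 + sqrt(16 + 20880)) = sqrt(-12735 + sqrt(20896)) = sqrt(-12735 + 4*sqrt(1306))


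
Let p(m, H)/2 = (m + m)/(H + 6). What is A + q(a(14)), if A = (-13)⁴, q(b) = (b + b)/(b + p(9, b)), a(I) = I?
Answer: 2256459/79 ≈ 28563.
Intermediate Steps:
p(m, H) = 4*m/(6 + H) (p(m, H) = 2*((m + m)/(H + 6)) = 2*((2*m)/(6 + H)) = 2*(2*m/(6 + H)) = 4*m/(6 + H))
q(b) = 2*b/(b + 36/(6 + b)) (q(b) = (b + b)/(b + 4*9/(6 + b)) = (2*b)/(b + 36/(6 + b)) = 2*b/(b + 36/(6 + b)))
A = 28561
A + q(a(14)) = 28561 + 2*14*(6 + 14)/(36 + 14*(6 + 14)) = 28561 + 2*14*20/(36 + 14*20) = 28561 + 2*14*20/(36 + 280) = 28561 + 2*14*20/316 = 28561 + 2*14*(1/316)*20 = 28561 + 140/79 = 2256459/79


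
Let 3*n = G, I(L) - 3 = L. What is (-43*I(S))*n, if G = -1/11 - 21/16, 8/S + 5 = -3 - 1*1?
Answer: 201799/4752 ≈ 42.466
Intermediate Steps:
S = -8/9 (S = 8/(-5 + (-3 - 1*1)) = 8/(-5 + (-3 - 1)) = 8/(-5 - 4) = 8/(-9) = 8*(-⅑) = -8/9 ≈ -0.88889)
I(L) = 3 + L
G = -247/176 (G = -1*1/11 - 21*1/16 = -1/11 - 21/16 = -247/176 ≈ -1.4034)
n = -247/528 (n = (⅓)*(-247/176) = -247/528 ≈ -0.46780)
(-43*I(S))*n = -43*(3 - 8/9)*(-247/528) = -43*19/9*(-247/528) = -817/9*(-247/528) = 201799/4752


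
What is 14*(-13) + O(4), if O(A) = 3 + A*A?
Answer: -163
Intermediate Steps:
O(A) = 3 + A²
14*(-13) + O(4) = 14*(-13) + (3 + 4²) = -182 + (3 + 16) = -182 + 19 = -163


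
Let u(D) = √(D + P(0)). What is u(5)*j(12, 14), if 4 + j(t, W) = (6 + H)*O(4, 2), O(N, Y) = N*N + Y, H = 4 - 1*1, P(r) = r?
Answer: 158*√5 ≈ 353.30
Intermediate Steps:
H = 3 (H = 4 - 1 = 3)
O(N, Y) = Y + N² (O(N, Y) = N² + Y = Y + N²)
j(t, W) = 158 (j(t, W) = -4 + (6 + 3)*(2 + 4²) = -4 + 9*(2 + 16) = -4 + 9*18 = -4 + 162 = 158)
u(D) = √D (u(D) = √(D + 0) = √D)
u(5)*j(12, 14) = √5*158 = 158*√5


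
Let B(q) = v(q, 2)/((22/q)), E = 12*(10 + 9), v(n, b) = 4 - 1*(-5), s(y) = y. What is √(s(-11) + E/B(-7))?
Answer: I*√39963/21 ≈ 9.5194*I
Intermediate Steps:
v(n, b) = 9 (v(n, b) = 4 + 5 = 9)
E = 228 (E = 12*19 = 228)
B(q) = 9*q/22 (B(q) = 9/((22/q)) = 9*(q/22) = 9*q/22)
√(s(-11) + E/B(-7)) = √(-11 + 228/(((9/22)*(-7)))) = √(-11 + 228/(-63/22)) = √(-11 + 228*(-22/63)) = √(-11 - 1672/21) = √(-1903/21) = I*√39963/21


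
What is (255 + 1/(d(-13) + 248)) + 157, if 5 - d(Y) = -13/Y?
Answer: 103825/252 ≈ 412.00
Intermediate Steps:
d(Y) = 5 + 13/Y (d(Y) = 5 - (-13)/Y = 5 + 13/Y)
(255 + 1/(d(-13) + 248)) + 157 = (255 + 1/((5 + 13/(-13)) + 248)) + 157 = (255 + 1/((5 + 13*(-1/13)) + 248)) + 157 = (255 + 1/((5 - 1) + 248)) + 157 = (255 + 1/(4 + 248)) + 157 = (255 + 1/252) + 157 = 64261/252 + 157 = 103825/252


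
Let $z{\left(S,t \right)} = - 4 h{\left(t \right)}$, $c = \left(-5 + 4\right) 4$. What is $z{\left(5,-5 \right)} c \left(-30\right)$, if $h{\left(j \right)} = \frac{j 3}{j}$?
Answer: $-1440$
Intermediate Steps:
$c = -4$ ($c = \left(-1\right) 4 = -4$)
$h{\left(j \right)} = 3$ ($h{\left(j \right)} = \frac{3 j}{j} = 3$)
$z{\left(S,t \right)} = -12$ ($z{\left(S,t \right)} = \left(-4\right) 3 = -12$)
$z{\left(5,-5 \right)} c \left(-30\right) = \left(-12\right) \left(-4\right) \left(-30\right) = 48 \left(-30\right) = -1440$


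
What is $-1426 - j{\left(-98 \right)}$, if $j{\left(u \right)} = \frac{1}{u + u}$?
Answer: $- \frac{279495}{196} \approx -1426.0$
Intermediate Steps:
$j{\left(u \right)} = \frac{1}{2 u}$
$-1426 - j{\left(-98 \right)} = -1426 - \frac{1}{2 \left(-98\right)} = -1426 - \frac{1}{2} \left(- \frac{1}{98}\right) = -1426 - - \frac{1}{196} = -1426 + \frac{1}{196} = - \frac{279495}{196}$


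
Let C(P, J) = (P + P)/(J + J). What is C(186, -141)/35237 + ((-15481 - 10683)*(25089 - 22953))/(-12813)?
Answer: 30851828941950/7073369669 ≈ 4361.7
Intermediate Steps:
C(P, J) = P/J (C(P, J) = (2*P)/((2*J)) = (2*P)*(1/(2*J)) = P/J)
C(186, -141)/35237 + ((-15481 - 10683)*(25089 - 22953))/(-12813) = (186/(-141))/35237 + ((-15481 - 10683)*(25089 - 22953))/(-12813) = (186*(-1/141))*(1/35237) - 26164*2136*(-1/12813) = -62/47*1/35237 - 55886304*(-1/12813) = -62/1656139 + 18628768/4271 = 30851828941950/7073369669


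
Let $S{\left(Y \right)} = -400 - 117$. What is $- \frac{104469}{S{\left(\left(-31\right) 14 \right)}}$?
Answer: $\frac{104469}{517} \approx 202.07$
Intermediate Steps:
$S{\left(Y \right)} = -517$
$- \frac{104469}{S{\left(\left(-31\right) 14 \right)}} = - \frac{104469}{-517} = \left(-104469\right) \left(- \frac{1}{517}\right) = \frac{104469}{517}$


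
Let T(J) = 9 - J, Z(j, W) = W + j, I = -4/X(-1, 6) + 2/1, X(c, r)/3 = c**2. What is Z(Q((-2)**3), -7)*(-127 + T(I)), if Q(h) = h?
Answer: 1780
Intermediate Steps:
X(c, r) = 3*c**2
I = 2/3 (I = -4/(3*(-1)**2) + 2/1 = -4/(3*1) + 2*1 = -4/3 + 2 = 2/3 ≈ 0.66667)
Z(Q((-2)**3), -7)*(-127 + T(I)) = (-7 + (-2)**3)*(-127 + (9 - 1*2/3)) = (-7 - 8)*(-127 + (9 - 2/3)) = -15*(-127 + 25/3) = -15*(-356/3) = 1780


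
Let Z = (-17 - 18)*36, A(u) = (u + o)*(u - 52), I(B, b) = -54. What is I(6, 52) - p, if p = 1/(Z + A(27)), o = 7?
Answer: -113939/2110 ≈ -54.000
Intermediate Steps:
A(u) = (-52 + u)*(7 + u) (A(u) = (u + 7)*(u - 52) = (7 + u)*(-52 + u) = (-52 + u)*(7 + u))
Z = -1260 (Z = -35*36 = -1260)
p = -1/2110 (p = 1/(-1260 + (-364 + 27² - 45*27)) = 1/(-1260 + (-364 + 729 - 1215)) = 1/(-1260 - 850) = 1/(-2110) = -1/2110 ≈ -0.00047393)
I(6, 52) - p = -54 - 1*(-1/2110) = -54 + 1/2110 = -113939/2110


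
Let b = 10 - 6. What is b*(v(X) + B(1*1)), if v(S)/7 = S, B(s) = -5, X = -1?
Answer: -48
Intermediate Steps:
b = 4
v(S) = 7*S
b*(v(X) + B(1*1)) = 4*(7*(-1) - 5) = 4*(-7 - 5) = 4*(-12) = -48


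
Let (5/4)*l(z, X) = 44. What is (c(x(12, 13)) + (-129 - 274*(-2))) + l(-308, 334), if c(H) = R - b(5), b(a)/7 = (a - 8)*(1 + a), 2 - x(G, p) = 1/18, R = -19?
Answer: 2806/5 ≈ 561.20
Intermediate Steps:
l(z, X) = 176/5 (l(z, X) = (⅘)*44 = 176/5)
x(G, p) = 35/18 (x(G, p) = 2 - 1/18 = 35/18)
b(a) = 7*(1 + a)*(-8 + a) (b(a) = 7*((a - 8)*(1 + a)) = 7*((-8 + a)*(1 + a)) = 7*((1 + a)*(-8 + a)) = 7*(1 + a)*(-8 + a))
c(H) = 107 (c(H) = -19 - (-56 - 49*5 + 7*5²) = -19 - (-56 - 245 + 7*25) = -19 - (-56 - 245 + 175) = -19 - 1*(-126) = -19 + 126 = 107)
(c(x(12, 13)) + (-129 - 274*(-2))) + l(-308, 334) = (107 + (-129 - 274*(-2))) + 176/5 = (107 + (-129 + 548)) + 176/5 = (107 + 419) + 176/5 = 526 + 176/5 = 2806/5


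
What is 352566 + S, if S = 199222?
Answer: 551788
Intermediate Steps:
352566 + S = 352566 + 199222 = 551788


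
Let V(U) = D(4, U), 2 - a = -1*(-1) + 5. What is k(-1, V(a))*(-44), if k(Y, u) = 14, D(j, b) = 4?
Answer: -616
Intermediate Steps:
a = -4 (a = 2 - (-1*(-1) + 5) = 2 - (1 + 5) = 2 - 1*6 = 2 - 6 = -4)
V(U) = 4
k(-1, V(a))*(-44) = 14*(-44) = -616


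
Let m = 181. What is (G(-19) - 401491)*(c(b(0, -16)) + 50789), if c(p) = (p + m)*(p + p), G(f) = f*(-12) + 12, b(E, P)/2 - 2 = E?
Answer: -20972988519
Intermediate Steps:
b(E, P) = 4 + 2*E
G(f) = 12 - 12*f (G(f) = -12*f + 12 = 12 - 12*f)
c(p) = 2*p*(181 + p) (c(p) = (p + 181)*(p + p) = (181 + p)*(2*p) = 2*p*(181 + p))
(G(-19) - 401491)*(c(b(0, -16)) + 50789) = ((12 - 12*(-19)) - 401491)*(2*(4 + 2*0)*(181 + (4 + 2*0)) + 50789) = ((12 + 228) - 401491)*(2*(4 + 0)*(181 + (4 + 0)) + 50789) = (240 - 401491)*(2*4*(181 + 4) + 50789) = -401251*(2*4*185 + 50789) = -401251*(1480 + 50789) = -401251*52269 = -20972988519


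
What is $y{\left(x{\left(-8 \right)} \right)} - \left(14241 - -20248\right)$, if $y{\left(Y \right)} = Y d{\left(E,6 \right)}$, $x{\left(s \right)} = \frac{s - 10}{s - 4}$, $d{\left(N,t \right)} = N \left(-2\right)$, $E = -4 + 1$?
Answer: $-34480$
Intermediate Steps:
$E = -3$
$d{\left(N,t \right)} = - 2 N$
$x{\left(s \right)} = \frac{-10 + s}{-4 + s}$
$y{\left(Y \right)} = 6 Y$ ($y{\left(Y \right)} = Y \left(\left(-2\right) \left(-3\right)\right) = Y 6 = 6 Y$)
$y{\left(x{\left(-8 \right)} \right)} - \left(14241 - -20248\right) = 6 \frac{-10 - 8}{-4 - 8} - \left(14241 - -20248\right) = 6 \frac{1}{-12} \left(-18\right) - \left(14241 + 20248\right) = 6 \left(\left(- \frac{1}{12}\right) \left(-18\right)\right) - 34489 = 6 \cdot \frac{3}{2} - 34489 = 9 - 34489 = -34480$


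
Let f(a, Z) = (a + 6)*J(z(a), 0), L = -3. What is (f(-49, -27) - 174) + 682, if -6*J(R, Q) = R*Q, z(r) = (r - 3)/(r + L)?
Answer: 508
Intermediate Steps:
z(r) = 1 (z(r) = (r - 3)/(r - 3) = (-3 + r)/(-3 + r) = 1)
J(R, Q) = -Q*R/6 (J(R, Q) = -R*Q/6 = -Q*R/6)
f(a, Z) = 0 (f(a, Z) = (a + 6)*(-⅙*0*1) = (6 + a)*0 = 0)
(f(-49, -27) - 174) + 682 = (0 - 174) + 682 = -174 + 682 = 508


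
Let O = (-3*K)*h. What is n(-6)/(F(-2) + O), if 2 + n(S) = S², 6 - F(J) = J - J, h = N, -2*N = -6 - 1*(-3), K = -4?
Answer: 17/12 ≈ 1.4167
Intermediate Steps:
N = 3/2 (N = -(-6 - 1*(-3))/2 = -(-6 + 3)/2 = -½*(-3) = 3/2 ≈ 1.5000)
h = 3/2 ≈ 1.5000
F(J) = 6 (F(J) = 6 - (J - J) = 6 - 1*0 = 6 + 0 = 6)
O = 18 (O = -3*(-4)*(3/2) = 12*(3/2) = 18)
n(S) = -2 + S²
n(-6)/(F(-2) + O) = (-2 + (-6)²)/(6 + 18) = (-2 + 36)/24 = (1/24)*34 = 17/12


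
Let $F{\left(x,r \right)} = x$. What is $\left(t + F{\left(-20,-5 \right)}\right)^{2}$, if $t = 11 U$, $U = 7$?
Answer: $3249$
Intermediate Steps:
$t = 77$ ($t = 11 \cdot 7 = 77$)
$\left(t + F{\left(-20,-5 \right)}\right)^{2} = \left(77 - 20\right)^{2} = 57^{2} = 3249$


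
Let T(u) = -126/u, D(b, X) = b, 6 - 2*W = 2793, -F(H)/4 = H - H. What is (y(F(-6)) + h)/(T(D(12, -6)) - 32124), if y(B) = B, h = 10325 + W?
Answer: -17863/64269 ≈ -0.27794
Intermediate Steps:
F(H) = 0 (F(H) = -4*(H - H) = -4*0 = 0)
W = -2787/2 (W = 3 - ½*2793 = 3 - 2793/2 = -2787/2 ≈ -1393.5)
h = 17863/2 (h = 10325 - 2787/2 = 17863/2 ≈ 8931.5)
(y(F(-6)) + h)/(T(D(12, -6)) - 32124) = (0 + 17863/2)/(-126/12 - 32124) = 17863/(2*(-126*1/12 - 32124)) = 17863/(2*(-21/2 - 32124)) = 17863/(2*(-64269/2)) = (17863/2)*(-2/64269) = -17863/64269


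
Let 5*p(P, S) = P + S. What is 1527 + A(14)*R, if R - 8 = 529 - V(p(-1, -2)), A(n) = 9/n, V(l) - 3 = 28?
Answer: 12966/7 ≈ 1852.3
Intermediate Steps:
p(P, S) = P/5 + S/5 (p(P, S) = (P + S)/5 = P/5 + S/5)
V(l) = 31 (V(l) = 3 + 28 = 31)
R = 506 (R = 8 + (529 - 1*31) = 8 + (529 - 31) = 8 + 498 = 506)
1527 + A(14)*R = 1527 + (9/14)*506 = 1527 + 2277/7 = 12966/7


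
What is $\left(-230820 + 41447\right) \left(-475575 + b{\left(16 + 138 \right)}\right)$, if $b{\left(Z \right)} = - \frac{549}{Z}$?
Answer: $\frac{13869507894927}{154} \approx 9.0062 \cdot 10^{10}$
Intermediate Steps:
$\left(-230820 + 41447\right) \left(-475575 + b{\left(16 + 138 \right)}\right) = \left(-230820 + 41447\right) \left(-475575 - \frac{549}{16 + 138}\right) = - 189373 \left(-475575 - \frac{549}{154}\right) = \left(-189373\right) \left(- \frac{73239099}{154}\right) = \frac{13869507894927}{154}$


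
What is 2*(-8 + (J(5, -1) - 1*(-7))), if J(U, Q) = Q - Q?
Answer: -2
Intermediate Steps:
J(U, Q) = 0
2*(-8 + (J(5, -1) - 1*(-7))) = 2*(-8 + (0 - 1*(-7))) = 2*(-8 + (0 + 7)) = 2*(-8 + 7) = 2*(-1) = -2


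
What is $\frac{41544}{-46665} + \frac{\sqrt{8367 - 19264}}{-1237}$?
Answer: $- \frac{4616}{5185} - \frac{i \sqrt{10897}}{1237} \approx -0.89026 - 0.084389 i$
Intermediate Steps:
$\frac{41544}{-46665} + \frac{\sqrt{8367 - 19264}}{-1237} = 41544 \left(- \frac{1}{46665}\right) + \sqrt{-10897} \left(- \frac{1}{1237}\right) = - \frac{4616}{5185} + i \sqrt{10897} \left(- \frac{1}{1237}\right) = - \frac{4616}{5185} - \frac{i \sqrt{10897}}{1237}$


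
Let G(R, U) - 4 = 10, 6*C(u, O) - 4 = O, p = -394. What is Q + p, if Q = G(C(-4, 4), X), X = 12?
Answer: -380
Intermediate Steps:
C(u, O) = 2/3 + O/6
G(R, U) = 14 (G(R, U) = 4 + 10 = 14)
Q = 14
Q + p = 14 - 394 = -380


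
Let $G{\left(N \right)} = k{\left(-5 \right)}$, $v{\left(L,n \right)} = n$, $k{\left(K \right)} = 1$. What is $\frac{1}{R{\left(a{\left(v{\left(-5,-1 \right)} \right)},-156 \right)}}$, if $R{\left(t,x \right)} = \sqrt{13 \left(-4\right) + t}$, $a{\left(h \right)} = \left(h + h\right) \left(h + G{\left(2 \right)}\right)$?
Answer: $- \frac{i \sqrt{13}}{26} \approx - 0.13867 i$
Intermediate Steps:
$G{\left(N \right)} = 1$
$a{\left(h \right)} = 2 h \left(1 + h\right)$ ($a{\left(h \right)} = \left(h + h\right) \left(h + 1\right) = 2 h \left(1 + h\right)$)
$R{\left(t,x \right)} = \sqrt{-52 + t}$
$\frac{1}{R{\left(a{\left(v{\left(-5,-1 \right)} \right)},-156 \right)}} = \frac{1}{\sqrt{-52 + 2 \left(-1\right) \left(1 - 1\right)}} = \frac{1}{\sqrt{-52 + 2 \left(-1\right) 0}} = \frac{1}{\sqrt{-52 + 0}} = \frac{1}{\sqrt{-52}} = \frac{1}{2 i \sqrt{13}} = - \frac{i \sqrt{13}}{26}$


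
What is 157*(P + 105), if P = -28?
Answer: 12089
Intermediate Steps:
157*(P + 105) = 157*(-28 + 105) = 157*77 = 12089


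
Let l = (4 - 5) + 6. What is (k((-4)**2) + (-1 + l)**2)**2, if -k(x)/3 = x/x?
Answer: 169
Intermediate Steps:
k(x) = -3 (k(x) = -3*x/x = -3*1 = -3)
l = 5 (l = -1 + 6 = 5)
(k((-4)**2) + (-1 + l)**2)**2 = (-3 + (-1 + 5)**2)**2 = (-3 + 4**2)**2 = (-3 + 16)**2 = 13**2 = 169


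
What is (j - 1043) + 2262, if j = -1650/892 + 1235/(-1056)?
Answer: 286348867/235488 ≈ 1216.0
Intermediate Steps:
j = -711005/235488 (j = -1650*1/892 + 1235*(-1/1056) = -825/446 - 1235/1056 = -711005/235488 ≈ -3.0193)
(j - 1043) + 2262 = (-711005/235488 - 1043) + 2262 = -246324989/235488 + 2262 = 286348867/235488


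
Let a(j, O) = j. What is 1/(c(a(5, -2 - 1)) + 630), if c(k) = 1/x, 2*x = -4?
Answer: 2/1259 ≈ 0.0015886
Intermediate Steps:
x = -2 (x = (½)*(-4) = -2)
c(k) = -½ (c(k) = 1/(-2) = -½)
1/(c(a(5, -2 - 1)) + 630) = 1/(-½ + 630) = 1/(1259/2) = 2/1259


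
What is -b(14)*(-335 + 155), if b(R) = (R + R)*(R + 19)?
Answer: 166320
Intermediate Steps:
b(R) = 2*R*(19 + R) (b(R) = (2*R)*(19 + R) = 2*R*(19 + R))
-b(14)*(-335 + 155) = -2*14*(19 + 14)*(-335 + 155) = -2*14*33*(-180) = -924*(-180) = -1*(-166320) = 166320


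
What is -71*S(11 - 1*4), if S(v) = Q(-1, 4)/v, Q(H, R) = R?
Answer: -284/7 ≈ -40.571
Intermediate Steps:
S(v) = 4/v
-71*S(11 - 1*4) = -284/(11 - 1*4) = -284/(11 - 4) = -284/7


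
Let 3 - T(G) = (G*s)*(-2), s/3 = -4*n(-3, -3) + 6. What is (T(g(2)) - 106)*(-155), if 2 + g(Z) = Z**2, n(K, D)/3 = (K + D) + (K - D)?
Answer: -129115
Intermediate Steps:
n(K, D) = 6*K (n(K, D) = 3*((K + D) + (K - D)) = 3*((D + K) + (K - D)) = 3*(2*K) = 6*K)
g(Z) = -2 + Z**2
s = 234 (s = 3*(-24*(-3) + 6) = 3*(-4*(-18) + 6) = 3*(72 + 6) = 3*78 = 234)
T(G) = 3 + 468*G (T(G) = 3 - G*234*(-2) = 3 - 234*G*(-2) = 3 - (-468)*G = 3 + 468*G)
(T(g(2)) - 106)*(-155) = ((3 + 468*(-2 + 2**2)) - 106)*(-155) = ((3 + 468*(-2 + 4)) - 106)*(-155) = ((3 + 468*2) - 106)*(-155) = ((3 + 936) - 106)*(-155) = (939 - 106)*(-155) = 833*(-155) = -129115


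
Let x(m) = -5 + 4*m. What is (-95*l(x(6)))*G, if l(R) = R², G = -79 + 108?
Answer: -994555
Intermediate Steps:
G = 29
(-95*l(x(6)))*G = -95*(-5 + 4*6)²*29 = -95*(-5 + 24)²*29 = -95*19²*29 = -95*361*29 = -34295*29 = -994555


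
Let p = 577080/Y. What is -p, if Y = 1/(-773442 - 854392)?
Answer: 939390444720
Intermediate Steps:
Y = -1/1627834 (Y = 1/(-1627834) = -1/1627834 ≈ -6.1431e-7)
p = -939390444720 (p = 577080/(-1/1627834) = 577080*(-1627834) = -939390444720)
-p = -1*(-939390444720) = 939390444720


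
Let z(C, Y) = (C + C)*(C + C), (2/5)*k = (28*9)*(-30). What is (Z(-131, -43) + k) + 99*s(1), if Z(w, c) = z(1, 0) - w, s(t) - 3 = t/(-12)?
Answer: -73905/4 ≈ -18476.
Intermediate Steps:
k = -18900 (k = 5*((28*9)*(-30))/2 = 5*(252*(-30))/2 = (5/2)*(-7560) = -18900)
s(t) = 3 - t/12 (s(t) = 3 + t/(-12) = 3 + t*(-1/12) = 3 - t/12)
z(C, Y) = 4*C**2 (z(C, Y) = (2*C)*(2*C) = 4*C**2)
Z(w, c) = 4 - w (Z(w, c) = 4*1**2 - w = 4*1 - w = 4 - w)
(Z(-131, -43) + k) + 99*s(1) = ((4 - 1*(-131)) - 18900) + 99*(3 - 1/12*1) = ((4 + 131) - 18900) + 99*(3 - 1/12) = (135 - 18900) + 99*(35/12) = -18765 + 1155/4 = -73905/4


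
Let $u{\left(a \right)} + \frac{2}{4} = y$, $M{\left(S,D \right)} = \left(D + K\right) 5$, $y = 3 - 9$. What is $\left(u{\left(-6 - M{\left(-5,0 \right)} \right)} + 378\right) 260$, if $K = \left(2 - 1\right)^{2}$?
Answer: $96590$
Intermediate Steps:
$K = 1$ ($K = 1^{2} = 1$)
$y = -6$ ($y = 3 - 9 = -6$)
$M{\left(S,D \right)} = 5 + 5 D$ ($M{\left(S,D \right)} = \left(D + 1\right) 5 = \left(1 + D\right) 5 = 5 + 5 D$)
$u{\left(a \right)} = - \frac{13}{2}$ ($u{\left(a \right)} = - \frac{1}{2} - 6 = - \frac{13}{2}$)
$\left(u{\left(-6 - M{\left(-5,0 \right)} \right)} + 378\right) 260 = \left(- \frac{13}{2} + 378\right) 260 = \frac{743}{2} \cdot 260 = 96590$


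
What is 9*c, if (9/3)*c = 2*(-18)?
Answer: -108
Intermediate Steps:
c = -12 (c = (2*(-18))/3 = (⅓)*(-36) = -12)
9*c = 9*(-12) = -108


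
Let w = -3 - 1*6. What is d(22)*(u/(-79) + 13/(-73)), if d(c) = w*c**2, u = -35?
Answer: -6655968/5767 ≈ -1154.1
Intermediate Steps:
w = -9 (w = -3 - 6 = -9)
d(c) = -9*c**2
d(22)*(u/(-79) + 13/(-73)) = (-9*22**2)*(-35/(-79) + 13/(-73)) = (-9*484)*(-35*(-1/79) + 13*(-1/73)) = -4356*(35/79 - 13/73) = -4356*1528/5767 = -6655968/5767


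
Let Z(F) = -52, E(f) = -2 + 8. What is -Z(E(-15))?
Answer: 52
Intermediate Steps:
E(f) = 6
-Z(E(-15)) = -1*(-52) = 52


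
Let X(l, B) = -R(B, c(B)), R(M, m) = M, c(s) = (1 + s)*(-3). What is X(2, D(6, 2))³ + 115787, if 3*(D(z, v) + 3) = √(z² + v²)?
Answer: 115854 - 566*√10/27 ≈ 1.1579e+5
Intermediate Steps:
D(z, v) = -3 + √(v² + z²)/3 (D(z, v) = -3 + √(z² + v²)/3 = -3 + √(v² + z²)/3)
c(s) = -3 - 3*s
X(l, B) = -B
X(2, D(6, 2))³ + 115787 = (-(-3 + √(2² + 6²)/3))³ + 115787 = (-(-3 + √(4 + 36)/3))³ + 115787 = (-(-3 + √40/3))³ + 115787 = (-(-3 + (2*√10)/3))³ + 115787 = (-(-3 + 2*√10/3))³ + 115787 = (3 - 2*√10/3)³ + 115787 = 115787 + (3 - 2*√10/3)³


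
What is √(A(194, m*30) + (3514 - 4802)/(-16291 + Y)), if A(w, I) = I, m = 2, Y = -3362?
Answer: 2*√5799934401/19653 ≈ 7.7502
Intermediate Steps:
√(A(194, m*30) + (3514 - 4802)/(-16291 + Y)) = √(2*30 + (3514 - 4802)/(-16291 - 3362)) = √(60 - 1288/(-19653)) = √(60 - 1288*(-1/19653)) = √(60 + 1288/19653) = √(1180468/19653) = 2*√5799934401/19653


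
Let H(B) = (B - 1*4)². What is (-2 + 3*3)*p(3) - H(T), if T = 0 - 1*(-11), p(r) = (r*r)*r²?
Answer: 518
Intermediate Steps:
p(r) = r⁴ (p(r) = r²*r² = r⁴)
T = 11 (T = 0 + 11 = 11)
H(B) = (-4 + B)² (H(B) = (B - 4)² = (-4 + B)²)
(-2 + 3*3)*p(3) - H(T) = (-2 + 3*3)*3⁴ - (-4 + 11)² = (-2 + 9)*81 - 1*7² = 7*81 - 1*49 = 567 - 49 = 518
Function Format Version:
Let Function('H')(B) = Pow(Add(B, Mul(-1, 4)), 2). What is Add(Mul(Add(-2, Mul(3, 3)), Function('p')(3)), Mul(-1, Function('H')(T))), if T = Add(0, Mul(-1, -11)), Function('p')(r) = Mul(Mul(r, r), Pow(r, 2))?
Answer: 518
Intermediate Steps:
Function('p')(r) = Pow(r, 4) (Function('p')(r) = Mul(Pow(r, 2), Pow(r, 2)) = Pow(r, 4))
T = 11 (T = Add(0, 11) = 11)
Function('H')(B) = Pow(Add(-4, B), 2) (Function('H')(B) = Pow(Add(B, -4), 2) = Pow(Add(-4, B), 2))
Add(Mul(Add(-2, Mul(3, 3)), Function('p')(3)), Mul(-1, Function('H')(T))) = Add(Mul(Add(-2, Mul(3, 3)), Pow(3, 4)), Mul(-1, Pow(Add(-4, 11), 2))) = Add(Mul(Add(-2, 9), 81), Mul(-1, Pow(7, 2))) = Add(Mul(7, 81), Mul(-1, 49)) = Add(567, -49) = 518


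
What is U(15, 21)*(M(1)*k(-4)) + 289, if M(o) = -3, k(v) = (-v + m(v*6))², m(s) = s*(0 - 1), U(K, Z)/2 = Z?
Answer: -98495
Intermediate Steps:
U(K, Z) = 2*Z
m(s) = -s (m(s) = s*(-1) = -s)
k(v) = 49*v² (k(v) = (-v - v*6)² = (-v - 6*v)² = (-7*v)² = 49*v²)
U(15, 21)*(M(1)*k(-4)) + 289 = (2*21)*(-147*(-4)²) + 289 = 42*(-147*16) + 289 = 42*(-3*784) + 289 = 42*(-2352) + 289 = -98784 + 289 = -98495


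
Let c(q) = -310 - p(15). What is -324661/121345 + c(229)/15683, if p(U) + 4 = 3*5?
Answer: -5130610208/1903053635 ≈ -2.6960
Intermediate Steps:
p(U) = 11 (p(U) = -4 + 3*5 = -4 + 15 = 11)
c(q) = -321 (c(q) = -310 - 1*11 = -310 - 11 = -321)
-324661/121345 + c(229)/15683 = -324661/121345 - 321/15683 = -5130610208/1903053635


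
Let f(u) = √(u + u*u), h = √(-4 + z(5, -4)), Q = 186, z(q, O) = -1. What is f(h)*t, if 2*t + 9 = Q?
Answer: 177*5^(¼)*√(I - √5)/2 ≈ 43.23 + 202.56*I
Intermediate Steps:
t = 177/2 (t = -9/2 + (½)*186 = -9/2 + 93 = 177/2 ≈ 88.500)
h = I*√5 (h = √(-4 - 1) = √(-5) = I*√5 ≈ 2.2361*I)
f(u) = √(u + u²)
f(h)*t = √((I*√5)*(1 + I*√5))*(177/2) = √(I*√5*(1 + I*√5))*(177/2) = (5^(¼)*√(I*(1 + I*√5)))*(177/2) = 177*5^(¼)*√(I*(1 + I*√5))/2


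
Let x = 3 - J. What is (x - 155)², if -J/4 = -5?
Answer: 29584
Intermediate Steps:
J = 20 (J = -4*(-5) = 20)
x = -17 (x = 3 - 1*20 = 3 - 20 = -17)
(x - 155)² = (-17 - 155)² = (-172)² = 29584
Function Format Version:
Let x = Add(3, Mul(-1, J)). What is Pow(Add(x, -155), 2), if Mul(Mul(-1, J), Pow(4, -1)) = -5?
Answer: 29584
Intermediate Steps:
J = 20 (J = Mul(-4, -5) = 20)
x = -17 (x = Add(3, Mul(-1, 20)) = Add(3, -20) = -17)
Pow(Add(x, -155), 2) = Pow(Add(-17, -155), 2) = Pow(-172, 2) = 29584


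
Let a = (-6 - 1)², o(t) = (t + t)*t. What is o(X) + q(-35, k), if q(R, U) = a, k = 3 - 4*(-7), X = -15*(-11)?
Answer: 54499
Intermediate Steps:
X = 165
o(t) = 2*t² (o(t) = (2*t)*t = 2*t²)
k = 31 (k = 3 + 28 = 31)
a = 49 (a = (-7)² = 49)
q(R, U) = 49
o(X) + q(-35, k) = 2*165² + 49 = 2*27225 + 49 = 54450 + 49 = 54499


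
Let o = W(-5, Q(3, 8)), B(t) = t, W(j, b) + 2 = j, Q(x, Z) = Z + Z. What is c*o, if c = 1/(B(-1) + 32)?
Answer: -7/31 ≈ -0.22581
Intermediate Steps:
Q(x, Z) = 2*Z
W(j, b) = -2 + j
o = -7 (o = -2 - 5 = -7)
c = 1/31 (c = 1/(-1 + 32) = 1/31 ≈ 0.032258)
c*o = (1/31)*(-7) = -7/31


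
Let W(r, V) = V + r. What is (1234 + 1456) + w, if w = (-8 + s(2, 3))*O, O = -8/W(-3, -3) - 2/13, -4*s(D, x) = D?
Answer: 104519/39 ≈ 2680.0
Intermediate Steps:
s(D, x) = -D/4
O = 46/39 (O = -8/(-3 - 3) - 2/13 = -8/(-6) - 2*1/13 = -8*(-⅙) - 2/13 = 4/3 - 2/13 = 46/39 ≈ 1.1795)
w = -391/39 (w = (-8 - ¼*2)*(46/39) = (-8 - ½)*(46/39) = -17/2*46/39 = -391/39 ≈ -10.026)
(1234 + 1456) + w = (1234 + 1456) - 391/39 = 2690 - 391/39 = 104519/39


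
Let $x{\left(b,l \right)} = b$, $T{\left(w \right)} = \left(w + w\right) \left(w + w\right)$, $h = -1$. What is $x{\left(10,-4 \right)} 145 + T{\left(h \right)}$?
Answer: $1454$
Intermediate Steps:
$T{\left(w \right)} = 4 w^{2}$ ($T{\left(w \right)} = 2 w 2 w = 4 w^{2}$)
$x{\left(10,-4 \right)} 145 + T{\left(h \right)} = 10 \cdot 145 + 4 \left(-1\right)^{2} = 1450 + 4 \cdot 1 = 1450 + 4 = 1454$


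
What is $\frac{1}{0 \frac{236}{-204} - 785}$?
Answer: $- \frac{1}{785} \approx -0.0012739$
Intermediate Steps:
$\frac{1}{0 \frac{236}{-204} - 785} = \frac{1}{0 \cdot 236 \left(- \frac{1}{204}\right) - 785} = \frac{1}{0 \left(- \frac{59}{51}\right) - 785} = \frac{1}{0 - 785} = \frac{1}{-785} = - \frac{1}{785}$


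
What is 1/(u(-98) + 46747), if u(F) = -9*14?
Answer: 1/46621 ≈ 2.1450e-5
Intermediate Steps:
u(F) = -126
1/(u(-98) + 46747) = 1/(-126 + 46747) = 1/46621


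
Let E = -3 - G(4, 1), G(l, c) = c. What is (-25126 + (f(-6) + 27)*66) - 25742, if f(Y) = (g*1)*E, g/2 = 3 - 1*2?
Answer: -49614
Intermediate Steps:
E = -4 (E = -3 - 1*1 = -3 - 1 = -4)
g = 2 (g = 2*(3 - 1*2) = 2*(3 - 2) = 2*1 = 2)
f(Y) = -8 (f(Y) = (2*1)*(-4) = 2*(-4) = -8)
(-25126 + (f(-6) + 27)*66) - 25742 = (-25126 + (-8 + 27)*66) - 25742 = (-25126 + 19*66) - 25742 = (-25126 + 1254) - 25742 = -23872 - 25742 = -49614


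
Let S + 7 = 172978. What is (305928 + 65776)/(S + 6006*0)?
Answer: 371704/172971 ≈ 2.1489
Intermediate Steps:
S = 172971 (S = -7 + 172978 = 172971)
(305928 + 65776)/(S + 6006*0) = (305928 + 65776)/(172971 + 6006*0) = 371704/(172971 + 0) = 371704/172971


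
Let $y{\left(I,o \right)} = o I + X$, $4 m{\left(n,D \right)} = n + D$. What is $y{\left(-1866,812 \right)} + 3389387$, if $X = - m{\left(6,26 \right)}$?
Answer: $1874187$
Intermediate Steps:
$m{\left(n,D \right)} = \frac{D}{4} + \frac{n}{4}$ ($m{\left(n,D \right)} = \frac{n + D}{4} = \frac{D + n}{4} = \frac{D}{4} + \frac{n}{4}$)
$X = -8$ ($X = - (\frac{1}{4} \cdot 26 + \frac{1}{4} \cdot 6) = - (\frac{13}{2} + \frac{3}{2}) = \left(-1\right) 8 = -8$)
$y{\left(I,o \right)} = -8 + I o$ ($y{\left(I,o \right)} = o I - 8 = I o - 8 = -8 + I o$)
$y{\left(-1866,812 \right)} + 3389387 = \left(-8 - 1515192\right) + 3389387 = -1515200 + 3389387 = 1874187$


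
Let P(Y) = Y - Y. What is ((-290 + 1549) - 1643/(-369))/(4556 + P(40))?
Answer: 233107/840582 ≈ 0.27732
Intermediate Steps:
P(Y) = 0
((-290 + 1549) - 1643/(-369))/(4556 + P(40)) = ((-290 + 1549) - 1643/(-369))/(4556 + 0) = (1259 - 1643*(-1/369))/4556 = (1259 + 1643/369)*(1/4556) = (466214/369)*(1/4556) = 233107/840582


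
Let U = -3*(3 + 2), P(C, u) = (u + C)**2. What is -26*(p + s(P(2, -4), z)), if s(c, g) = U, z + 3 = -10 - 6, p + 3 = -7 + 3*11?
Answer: -208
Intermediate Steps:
P(C, u) = (C + u)**2
p = 23 (p = -3 + (-7 + 3*11) = -3 + (-7 + 33) = -3 + 26 = 23)
z = -19 (z = -3 + (-10 - 6) = -3 - 16 = -19)
U = -15 (U = -3*5 = -15)
s(c, g) = -15
-26*(p + s(P(2, -4), z)) = -26*(23 - 15) = -26*8 = -208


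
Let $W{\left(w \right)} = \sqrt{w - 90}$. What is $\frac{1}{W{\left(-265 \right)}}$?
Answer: $- \frac{i \sqrt{355}}{355} \approx - 0.053074 i$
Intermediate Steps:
$W{\left(w \right)} = \sqrt{-90 + w}$
$\frac{1}{W{\left(-265 \right)}} = \frac{1}{\sqrt{-90 - 265}} = \frac{1}{\sqrt{-355}} = \frac{1}{i \sqrt{355}} = - \frac{i \sqrt{355}}{355}$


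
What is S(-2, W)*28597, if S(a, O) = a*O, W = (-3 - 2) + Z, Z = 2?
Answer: 171582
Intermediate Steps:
W = -3 (W = (-3 - 2) + 2 = -5 + 2 = -3)
S(a, O) = O*a
S(-2, W)*28597 = -3*(-2)*28597 = 6*28597 = 171582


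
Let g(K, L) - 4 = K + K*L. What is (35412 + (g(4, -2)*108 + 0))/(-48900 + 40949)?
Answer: -35412/7951 ≈ -4.4538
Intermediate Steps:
g(K, L) = 4 + K + K*L (g(K, L) = 4 + (K + K*L) = 4 + K + K*L)
(35412 + (g(4, -2)*108 + 0))/(-48900 + 40949) = (35412 + ((4 + 4 + 4*(-2))*108 + 0))/(-48900 + 40949) = (35412 + ((4 + 4 - 8)*108 + 0))/(-7951) = (35412 + (0*108 + 0))*(-1/7951) = (35412 + (0 + 0))*(-1/7951) = (35412 + 0)*(-1/7951) = 35412*(-1/7951) = -35412/7951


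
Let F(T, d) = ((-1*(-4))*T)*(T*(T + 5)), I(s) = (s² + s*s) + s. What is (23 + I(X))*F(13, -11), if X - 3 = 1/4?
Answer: 576459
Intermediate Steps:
X = 13/4 (X = 3 + 1/4 = 3 + ¼ = 13/4 ≈ 3.2500)
I(s) = s + 2*s² (I(s) = (s² + s²) + s = 2*s² + s = s + 2*s²)
F(T, d) = 4*T²*(5 + T) (F(T, d) = (4*T)*(T*(5 + T)) = 4*T²*(5 + T))
(23 + I(X))*F(13, -11) = (23 + 13*(1 + 2*(13/4))/4)*(4*13²*(5 + 13)) = (23 + 13*(1 + 13/2)/4)*(4*169*18) = (23 + (13/4)*(15/2))*12168 = (23 + 195/8)*12168 = (379/8)*12168 = 576459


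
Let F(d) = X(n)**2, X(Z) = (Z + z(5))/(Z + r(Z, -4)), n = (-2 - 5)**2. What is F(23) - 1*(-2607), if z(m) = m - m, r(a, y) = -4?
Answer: 5281576/2025 ≈ 2608.2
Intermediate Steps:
z(m) = 0
n = 49 (n = (-7)**2 = 49)
X(Z) = Z/(-4 + Z) (X(Z) = (Z + 0)/(Z - 4) = Z/(-4 + Z))
F(d) = 2401/2025 (F(d) = (49/(-4 + 49))**2 = (49/45)**2 = 2401/2025)
F(23) - 1*(-2607) = 2401/2025 - 1*(-2607) = 2401/2025 + 2607 = 5281576/2025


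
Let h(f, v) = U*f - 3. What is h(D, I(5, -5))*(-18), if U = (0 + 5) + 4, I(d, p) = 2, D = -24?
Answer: 3942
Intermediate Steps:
U = 9 (U = 5 + 4 = 9)
h(f, v) = -3 + 9*f (h(f, v) = 9*f - 3 = -3 + 9*f)
h(D, I(5, -5))*(-18) = (-3 + 9*(-24))*(-18) = (-3 - 216)*(-18) = -219*(-18) = 3942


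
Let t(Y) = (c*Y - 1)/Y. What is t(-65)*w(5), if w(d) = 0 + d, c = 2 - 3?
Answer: -64/13 ≈ -4.9231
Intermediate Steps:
c = -1
t(Y) = (-1 - Y)/Y (t(Y) = (-Y - 1)/Y = (-1 - Y)/Y)
w(d) = d
t(-65)*w(5) = ((-1 - 1*(-65))/(-65))*5 = -(-1 + 65)/65*5 = -1/65*64*5 = -64/65*5 = -64/13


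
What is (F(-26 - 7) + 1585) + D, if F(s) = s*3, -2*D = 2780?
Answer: 96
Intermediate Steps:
D = -1390 (D = -½*2780 = -1390)
F(s) = 3*s
(F(-26 - 7) + 1585) + D = (3*(-26 - 7) + 1585) - 1390 = (3*(-33) + 1585) - 1390 = (-99 + 1585) - 1390 = 1486 - 1390 = 96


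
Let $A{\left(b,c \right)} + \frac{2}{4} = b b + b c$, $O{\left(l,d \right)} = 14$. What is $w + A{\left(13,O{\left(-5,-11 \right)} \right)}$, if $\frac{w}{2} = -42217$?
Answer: $- \frac{168167}{2} \approx -84084.0$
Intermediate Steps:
$w = -84434$ ($w = 2 \left(-42217\right) = -84434$)
$A{\left(b,c \right)} = - \frac{1}{2} + b^{2} + b c$ ($A{\left(b,c \right)} = - \frac{1}{2} + \left(b b + b c\right) = - \frac{1}{2} + \left(b^{2} + b c\right) = - \frac{1}{2} + b^{2} + b c$)
$w + A{\left(13,O{\left(-5,-11 \right)} \right)} = -84434 + \left(- \frac{1}{2} + 13^{2} + 13 \cdot 14\right) = -84434 + \left(- \frac{1}{2} + 169 + 182\right) = -84434 + \frac{701}{2} = - \frac{168167}{2}$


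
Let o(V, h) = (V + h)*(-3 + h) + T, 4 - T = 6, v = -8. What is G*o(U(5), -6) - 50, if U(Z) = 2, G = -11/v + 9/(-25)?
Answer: -1549/100 ≈ -15.490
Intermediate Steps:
G = 203/200 (G = -11/(-8) + 9/(-25) = -11*(-1/8) + 9*(-1/25) = 11/8 - 9/25 = 203/200 ≈ 1.0150)
T = -2 (T = 4 - 1*6 = 4 - 6 = -2)
o(V, h) = -2 + (-3 + h)*(V + h) (o(V, h) = (V + h)*(-3 + h) - 2 = (-3 + h)*(V + h) - 2 = -2 + (-3 + h)*(V + h))
G*o(U(5), -6) - 50 = 203*(-2 + (-6)**2 - 3*2 - 3*(-6) + 2*(-6))/200 - 50 = 203*(-2 + 36 - 6 + 18 - 12)/200 - 50 = (203/200)*34 - 50 = 3451/100 - 50 = -1549/100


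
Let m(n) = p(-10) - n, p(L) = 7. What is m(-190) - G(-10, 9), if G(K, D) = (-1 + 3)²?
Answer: 193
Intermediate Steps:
m(n) = 7 - n
G(K, D) = 4 (G(K, D) = 2² = 4)
m(-190) - G(-10, 9) = (7 - 1*(-190)) - 1*4 = (7 + 190) - 4 = 197 - 4 = 193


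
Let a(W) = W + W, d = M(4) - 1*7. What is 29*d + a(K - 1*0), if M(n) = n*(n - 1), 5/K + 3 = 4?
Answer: 155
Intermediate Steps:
K = 5 (K = 5/(-3 + 4) = 5/1 = 5*1 = 5)
M(n) = n*(-1 + n)
d = 5 (d = 4*(-1 + 4) - 1*7 = 4*3 - 7 = 12 - 7 = 5)
a(W) = 2*W
29*d + a(K - 1*0) = 29*5 + 2*(5 - 1*0) = 145 + 2*(5 + 0) = 145 + 2*5 = 145 + 10 = 155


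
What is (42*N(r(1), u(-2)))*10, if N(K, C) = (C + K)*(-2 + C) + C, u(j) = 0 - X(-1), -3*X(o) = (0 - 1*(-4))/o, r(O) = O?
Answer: -280/3 ≈ -93.333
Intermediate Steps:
X(o) = -4/(3*o) (X(o) = -(0 - 1*(-4))/(3*o) = -(0 + 4)/(3*o) = -4/(3*o))
u(j) = -4/3 (u(j) = 0 - (-4)/(3*(-1)) = 0 - (-4)*(-1)/3 = 0 - 1*4/3 = 0 - 4/3 = -4/3)
N(K, C) = C + (-2 + C)*(C + K) (N(K, C) = (-2 + C)*(C + K) + C = C + (-2 + C)*(C + K))
(42*N(r(1), u(-2)))*10 = (42*((-4/3)**2 - 1*(-4/3) - 2*1 - 4/3*1))*10 = (42*(16/9 + 4/3 - 2 - 4/3))*10 = (42*(-2/9))*10 = -28/3*10 = -280/3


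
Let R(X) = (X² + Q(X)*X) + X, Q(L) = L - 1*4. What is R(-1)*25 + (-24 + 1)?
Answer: 102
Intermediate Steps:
Q(L) = -4 + L (Q(L) = L - 4 = -4 + L)
R(X) = X + X² + X*(-4 + X) (R(X) = (X² + (-4 + X)*X) + X = (X² + X*(-4 + X)) + X = X + X² + X*(-4 + X))
R(-1)*25 + (-24 + 1) = -(-3 + 2*(-1))*25 + (-24 + 1) = -(-3 - 2)*25 - 23 = -1*(-5)*25 - 23 = 5*25 - 23 = 125 - 23 = 102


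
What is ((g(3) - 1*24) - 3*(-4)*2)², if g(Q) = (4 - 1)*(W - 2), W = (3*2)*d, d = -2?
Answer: 1764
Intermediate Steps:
W = -12 (W = (3*2)*(-2) = 6*(-2) = -12)
g(Q) = -42 (g(Q) = (4 - 1)*(-12 - 2) = 3*(-14) = -42)
((g(3) - 1*24) - 3*(-4)*2)² = ((-42 - 1*24) - 3*(-4)*2)² = ((-42 - 24) + 12*2)² = (-66 + 24)² = (-42)² = 1764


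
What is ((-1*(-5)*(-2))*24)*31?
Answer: -7440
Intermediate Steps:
((-1*(-5)*(-2))*24)*31 = ((5*(-2))*24)*31 = -10*24*31 = -240*31 = -7440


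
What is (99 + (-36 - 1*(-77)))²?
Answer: 19600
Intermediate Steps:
(99 + (-36 - 1*(-77)))² = (99 + (-36 + 77))² = (99 + 41)² = 140² = 19600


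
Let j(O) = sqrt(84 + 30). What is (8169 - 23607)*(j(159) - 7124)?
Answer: 109980312 - 15438*sqrt(114) ≈ 1.0982e+8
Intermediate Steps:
j(O) = sqrt(114)
(8169 - 23607)*(j(159) - 7124) = (8169 - 23607)*(sqrt(114) - 7124) = -15438*(-7124 + sqrt(114)) = 109980312 - 15438*sqrt(114)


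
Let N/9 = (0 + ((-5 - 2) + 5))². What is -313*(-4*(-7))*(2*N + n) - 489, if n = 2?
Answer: -649025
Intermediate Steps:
N = 36 (N = 9*(0 + ((-5 - 2) + 5))² = 9*(0 + (-7 + 5))² = 9*(0 - 2)² = 9*(-2)² = 9*4 = 36)
-313*(-4*(-7))*(2*N + n) - 489 = -313*(-4*(-7))*(2*36 + 2) - 489 = -8764*(72 + 2) - 489 = -8764*74 - 489 = -313*2072 - 489 = -648536 - 489 = -649025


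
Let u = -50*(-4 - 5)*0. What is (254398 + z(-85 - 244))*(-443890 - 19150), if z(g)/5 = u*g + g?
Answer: -117034749120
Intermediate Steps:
u = 0 (u = -(-450)*0 = -50*0 = 0)
z(g) = 5*g (z(g) = 5*(0*g + g) = 5*(0 + g) = 5*g)
(254398 + z(-85 - 244))*(-443890 - 19150) = (254398 + 5*(-85 - 244))*(-443890 - 19150) = (254398 + 5*(-329))*(-463040) = (254398 - 1645)*(-463040) = 252753*(-463040) = -117034749120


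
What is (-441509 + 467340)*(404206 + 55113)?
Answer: 11864669089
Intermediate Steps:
(-441509 + 467340)*(404206 + 55113) = 25831*459319 = 11864669089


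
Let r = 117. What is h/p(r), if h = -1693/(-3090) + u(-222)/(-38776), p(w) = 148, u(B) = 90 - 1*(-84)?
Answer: 16277527/4433260080 ≈ 0.0036717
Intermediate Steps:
u(B) = 174 (u(B) = 90 + 84 = 174)
h = 16277527/29954460 (h = -1693/(-3090) + 174/(-38776) = -1693*(-1/3090) + 174*(-1/38776) = 1693/3090 - 87/19388 = 16277527/29954460 ≈ 0.54341)
h/p(r) = (16277527/29954460)/148 = (16277527/29954460)*(1/148) = 16277527/4433260080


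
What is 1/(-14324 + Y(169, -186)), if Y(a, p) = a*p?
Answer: -1/45758 ≈ -2.1854e-5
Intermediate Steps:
1/(-14324 + Y(169, -186)) = 1/(-14324 + 169*(-186)) = 1/(-14324 - 31434) = 1/(-45758) = -1/45758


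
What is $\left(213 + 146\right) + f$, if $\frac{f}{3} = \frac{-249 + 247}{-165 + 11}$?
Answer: $\frac{27646}{77} \approx 359.04$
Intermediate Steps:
$f = \frac{3}{77}$ ($f = 3 \frac{-249 + 247}{-165 + 11} = 3 \left(- \frac{2}{-154}\right) = 3 \left(\left(-2\right) \left(- \frac{1}{154}\right)\right) = 3 \cdot \frac{1}{77} = \frac{3}{77} \approx 0.038961$)
$\left(213 + 146\right) + f = \left(213 + 146\right) + \frac{3}{77} = 359 + \frac{3}{77} = \frac{27646}{77}$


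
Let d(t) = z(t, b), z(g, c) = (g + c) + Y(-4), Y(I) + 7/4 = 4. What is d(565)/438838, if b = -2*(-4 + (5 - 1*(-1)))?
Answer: 2253/1755352 ≈ 0.0012835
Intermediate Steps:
Y(I) = 9/4 (Y(I) = -7/4 + 4 = 9/4)
b = -4 (b = -2*(-4 + (5 + 1)) = -2*(-4 + 6) = -2*2 = -4)
z(g, c) = 9/4 + c + g (z(g, c) = (g + c) + 9/4 = (c + g) + 9/4 = 9/4 + c + g)
d(t) = -7/4 + t (d(t) = 9/4 - 4 + t = -7/4 + t)
d(565)/438838 = (-7/4 + 565)/438838 = (2253/4)*(1/438838) = 2253/1755352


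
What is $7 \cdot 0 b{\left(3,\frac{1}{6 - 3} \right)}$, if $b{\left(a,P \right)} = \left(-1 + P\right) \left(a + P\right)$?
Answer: $0$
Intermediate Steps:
$b{\left(a,P \right)} = \left(-1 + P\right) \left(P + a\right)$
$7 \cdot 0 b{\left(3,\frac{1}{6 - 3} \right)} = 7 \cdot 0 \left(\left(\frac{1}{6 - 3}\right)^{2} - \frac{1}{6 - 3} - 3 + \frac{1}{6 - 3} \cdot 3\right) = 0 \left(\left(\frac{1}{3}\right)^{2} - \frac{1}{3} - 3 + \frac{1}{3} \cdot 3\right) = 0 \left(\frac{1}{9} - \frac{1}{3} - 3 + 1\right) = 0 \left(- \frac{20}{9}\right) = 0$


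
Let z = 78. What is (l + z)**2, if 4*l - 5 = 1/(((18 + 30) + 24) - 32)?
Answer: 160807761/25600 ≈ 6281.6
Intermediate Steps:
l = 201/160 (l = 5/4 + 1/(4*(((18 + 30) + 24) - 32)) = 5/4 + 1/(4*((48 + 24) - 32)) = 5/4 + 1/(4*(72 - 32)) = 5/4 + (1/4)/40 = 5/4 + (1/4)*(1/40) = 5/4 + 1/160 = 201/160 ≈ 1.2563)
(l + z)**2 = (201/160 + 78)**2 = (12681/160)**2 = 160807761/25600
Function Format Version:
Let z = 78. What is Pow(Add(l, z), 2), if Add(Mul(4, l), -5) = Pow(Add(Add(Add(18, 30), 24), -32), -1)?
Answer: Rational(160807761, 25600) ≈ 6281.6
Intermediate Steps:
l = Rational(201, 160) (l = Add(Rational(5, 4), Mul(Rational(1, 4), Pow(Add(Add(Add(18, 30), 24), -32), -1))) = Add(Rational(5, 4), Mul(Rational(1, 4), Pow(Add(Add(48, 24), -32), -1))) = Add(Rational(5, 4), Mul(Rational(1, 4), Pow(Add(72, -32), -1))) = Add(Rational(5, 4), Mul(Rational(1, 4), Pow(40, -1))) = Add(Rational(5, 4), Mul(Rational(1, 4), Rational(1, 40))) = Add(Rational(5, 4), Rational(1, 160)) = Rational(201, 160) ≈ 1.2563)
Pow(Add(l, z), 2) = Pow(Add(Rational(201, 160), 78), 2) = Pow(Rational(12681, 160), 2) = Rational(160807761, 25600)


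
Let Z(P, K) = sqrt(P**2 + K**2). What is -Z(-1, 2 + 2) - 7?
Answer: -7 - sqrt(17) ≈ -11.123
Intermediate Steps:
Z(P, K) = sqrt(K**2 + P**2)
-Z(-1, 2 + 2) - 7 = -sqrt((2 + 2)**2 + (-1)**2) - 7 = -sqrt(4**2 + 1) - 7 = -sqrt(16 + 1) - 7 = -sqrt(17) - 7 = -7 - sqrt(17)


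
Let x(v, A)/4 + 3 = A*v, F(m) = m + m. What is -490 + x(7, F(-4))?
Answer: -726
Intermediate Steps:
F(m) = 2*m
x(v, A) = -12 + 4*A*v (x(v, A) = -12 + 4*(A*v) = -12 + 4*A*v)
-490 + x(7, F(-4)) = -490 + (-12 + 4*(2*(-4))*7) = -490 + (-12 + 4*(-8)*7) = -490 + (-12 - 224) = -490 - 236 = -726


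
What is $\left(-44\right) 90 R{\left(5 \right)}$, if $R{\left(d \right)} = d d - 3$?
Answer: $-87120$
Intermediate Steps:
$R{\left(d \right)} = -3 + d^{2}$ ($R{\left(d \right)} = d^{2} - 3 = -3 + d^{2}$)
$\left(-44\right) 90 R{\left(5 \right)} = \left(-44\right) 90 \left(-3 + 5^{2}\right) = - 3960 \left(-3 + 25\right) = \left(-3960\right) 22 = -87120$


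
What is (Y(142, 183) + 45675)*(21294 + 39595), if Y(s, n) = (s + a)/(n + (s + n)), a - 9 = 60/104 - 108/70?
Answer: 1285657567307059/462280 ≈ 2.7811e+9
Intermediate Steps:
a = 7311/910 (a = 9 + (60/104 - 108/70) = 9 + (60*(1/104) - 108*1/70) = 9 + (15/26 - 54/35) = 9 - 879/910 = 7311/910 ≈ 8.0341)
Y(s, n) = (7311/910 + s)/(s + 2*n) (Y(s, n) = (s + 7311/910)/(n + (s + n)) = (7311/910 + s)/(n + (n + s)) = (7311/910 + s)/(s + 2*n))
(Y(142, 183) + 45675)*(21294 + 39595) = ((7311/910 + 142)/(142 + 2*183) + 45675)*(21294 + 39595) = ((136531/910)/(142 + 366) + 45675)*60889 = ((136531/910)/508 + 45675)*60889 = ((1/508)*(136531/910) + 45675)*60889 = (136531/462280 + 45675)*60889 = (21114775531/462280)*60889 = 1285657567307059/462280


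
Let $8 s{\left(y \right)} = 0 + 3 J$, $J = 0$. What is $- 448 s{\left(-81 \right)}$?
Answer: $0$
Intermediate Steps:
$s{\left(y \right)} = 0$ ($s{\left(y \right)} = \frac{0 + 3 \cdot 0}{8} = \frac{0 + 0}{8} = \frac{1}{8} \cdot 0 = 0$)
$- 448 s{\left(-81 \right)} = \left(-448\right) 0 = 0$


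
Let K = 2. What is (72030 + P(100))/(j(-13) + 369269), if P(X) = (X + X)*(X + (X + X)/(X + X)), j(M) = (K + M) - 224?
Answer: 46115/184517 ≈ 0.24992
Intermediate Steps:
j(M) = -222 + M (j(M) = (2 + M) - 224 = -222 + M)
P(X) = 2*X*(1 + X) (P(X) = (2*X)*(X + (2*X)/((2*X))) = (2*X)*(X + (2*X)*(1/(2*X))) = (2*X)*(X + 1) = (2*X)*(1 + X) = 2*X*(1 + X))
(72030 + P(100))/(j(-13) + 369269) = (72030 + 2*100*(1 + 100))/((-222 - 13) + 369269) = (72030 + 2*100*101)/(-235 + 369269) = (72030 + 20200)/369034 = 92230*(1/369034) = 46115/184517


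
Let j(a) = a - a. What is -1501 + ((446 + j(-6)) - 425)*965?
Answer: 18764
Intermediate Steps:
j(a) = 0
-1501 + ((446 + j(-6)) - 425)*965 = -1501 + ((446 + 0) - 425)*965 = -1501 + (446 - 425)*965 = -1501 + 21*965 = -1501 + 20265 = 18764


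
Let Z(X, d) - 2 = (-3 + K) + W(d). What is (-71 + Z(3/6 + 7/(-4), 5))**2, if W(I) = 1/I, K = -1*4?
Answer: 143641/25 ≈ 5745.6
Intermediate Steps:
K = -4
Z(X, d) = -5 + 1/d (Z(X, d) = 2 + ((-3 - 4) + 1/d) = 2 + (-7 + 1/d) = -5 + 1/d)
(-71 + Z(3/6 + 7/(-4), 5))**2 = (-71 + (-5 + 1/5))**2 = (-71 - 24/5)**2 = (-379/5)**2 = 143641/25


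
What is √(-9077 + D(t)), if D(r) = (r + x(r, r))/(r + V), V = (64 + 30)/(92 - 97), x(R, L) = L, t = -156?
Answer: I*√1733084753/437 ≈ 95.264*I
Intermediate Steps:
V = -94/5 (V = 94/(-5) = 94*(-⅕) = -94/5 ≈ -18.800)
D(r) = 2*r/(-94/5 + r) (D(r) = (r + r)/(r - 94/5) = (2*r)/(-94/5 + r) = 2*r/(-94/5 + r))
√(-9077 + D(t)) = √(-9077 + 10*(-156)/(-94 + 5*(-156))) = √(-9077 + 10*(-156)/(-94 - 780)) = √(-9077 + 10*(-156)/(-874)) = √(-9077 + 10*(-156)*(-1/874)) = √(-9077 + 780/437) = √(-3965869/437) = I*√1733084753/437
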